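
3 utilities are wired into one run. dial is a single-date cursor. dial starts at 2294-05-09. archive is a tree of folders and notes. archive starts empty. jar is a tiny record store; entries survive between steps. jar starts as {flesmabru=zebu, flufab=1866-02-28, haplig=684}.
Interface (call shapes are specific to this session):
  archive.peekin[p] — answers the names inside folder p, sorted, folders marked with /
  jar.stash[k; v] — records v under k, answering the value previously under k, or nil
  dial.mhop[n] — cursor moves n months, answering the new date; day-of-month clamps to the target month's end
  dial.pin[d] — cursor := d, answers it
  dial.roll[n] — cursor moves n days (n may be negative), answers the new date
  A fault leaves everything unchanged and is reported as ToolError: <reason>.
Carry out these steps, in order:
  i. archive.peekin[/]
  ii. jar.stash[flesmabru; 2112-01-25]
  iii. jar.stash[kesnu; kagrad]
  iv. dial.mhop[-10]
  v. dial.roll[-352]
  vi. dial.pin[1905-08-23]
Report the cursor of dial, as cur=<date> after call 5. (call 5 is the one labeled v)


Answer: cur=2292-07-22

Derivation:
==> archive.peekin(p='/')
<== []
==> jar.stash(k='flesmabru', v='2112-01-25')
<== zebu
==> jar.stash(k='kesnu', v='kagrad')
<== nil
==> dial.mhop(n='-10')
<== 2293-07-09
==> dial.roll(n='-352')
<== 2292-07-22
==> dial.pin(d='1905-08-23')
<== 1905-08-23


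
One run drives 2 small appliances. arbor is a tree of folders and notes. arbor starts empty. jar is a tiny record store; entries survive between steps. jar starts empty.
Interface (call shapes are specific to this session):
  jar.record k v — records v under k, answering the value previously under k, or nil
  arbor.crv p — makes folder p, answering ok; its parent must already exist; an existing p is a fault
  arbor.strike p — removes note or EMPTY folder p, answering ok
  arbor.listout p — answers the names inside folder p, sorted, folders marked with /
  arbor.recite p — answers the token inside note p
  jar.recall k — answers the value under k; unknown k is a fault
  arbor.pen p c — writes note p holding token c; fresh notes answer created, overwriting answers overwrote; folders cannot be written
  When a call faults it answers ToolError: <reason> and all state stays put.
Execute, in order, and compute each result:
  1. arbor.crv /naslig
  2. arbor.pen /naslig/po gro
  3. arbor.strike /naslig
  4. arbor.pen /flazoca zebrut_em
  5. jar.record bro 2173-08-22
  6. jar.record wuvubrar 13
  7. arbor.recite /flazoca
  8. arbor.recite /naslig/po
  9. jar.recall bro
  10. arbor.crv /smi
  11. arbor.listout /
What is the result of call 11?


~$ arbor.crv p: /naslig
  ok
~$ arbor.pen p: /naslig/po c: gro
  created
~$ arbor.strike p: /naslig
  ToolError: not empty
~$ arbor.pen p: /flazoca c: zebrut_em
  created
~$ jar.record k: bro v: 2173-08-22
  nil
~$ jar.record k: wuvubrar v: 13
  nil
~$ arbor.recite p: /flazoca
  zebrut_em
~$ arbor.recite p: /naslig/po
  gro
~$ jar.recall k: bro
  2173-08-22
~$ arbor.crv p: /smi
  ok
~$ arbor.listout p: /
  [flazoca, naslig/, smi/]

Answer: [flazoca, naslig/, smi/]


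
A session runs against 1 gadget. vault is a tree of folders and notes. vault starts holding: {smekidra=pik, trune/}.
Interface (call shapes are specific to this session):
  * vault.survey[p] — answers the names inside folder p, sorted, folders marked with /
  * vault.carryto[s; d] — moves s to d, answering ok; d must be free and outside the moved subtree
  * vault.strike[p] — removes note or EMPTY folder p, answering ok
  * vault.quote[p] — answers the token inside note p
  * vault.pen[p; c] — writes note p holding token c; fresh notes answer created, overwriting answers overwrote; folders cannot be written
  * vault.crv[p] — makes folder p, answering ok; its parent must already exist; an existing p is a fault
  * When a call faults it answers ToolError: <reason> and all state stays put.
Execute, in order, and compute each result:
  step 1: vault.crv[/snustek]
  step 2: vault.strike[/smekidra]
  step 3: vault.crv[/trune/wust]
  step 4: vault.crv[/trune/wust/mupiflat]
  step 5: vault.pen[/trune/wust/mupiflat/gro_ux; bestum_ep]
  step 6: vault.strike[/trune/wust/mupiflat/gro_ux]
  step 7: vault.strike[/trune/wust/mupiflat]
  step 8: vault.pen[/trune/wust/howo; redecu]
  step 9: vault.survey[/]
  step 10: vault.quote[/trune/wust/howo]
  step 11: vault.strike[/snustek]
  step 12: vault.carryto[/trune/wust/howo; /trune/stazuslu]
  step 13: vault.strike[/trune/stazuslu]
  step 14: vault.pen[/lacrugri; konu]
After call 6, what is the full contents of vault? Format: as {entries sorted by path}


Answer: {snustek/, trune/, trune/wust/, trune/wust/mupiflat/}

Derivation:
→ vault.crv(p=/snustek)
← ok
→ vault.strike(p=/smekidra)
← ok
→ vault.crv(p=/trune/wust)
← ok
→ vault.crv(p=/trune/wust/mupiflat)
← ok
→ vault.pen(p=/trune/wust/mupiflat/gro_ux, c=bestum_ep)
← created
→ vault.strike(p=/trune/wust/mupiflat/gro_ux)
← ok
→ vault.strike(p=/trune/wust/mupiflat)
← ok
→ vault.pen(p=/trune/wust/howo, c=redecu)
← created
→ vault.survey(p=/)
← [snustek/, trune/]
→ vault.quote(p=/trune/wust/howo)
← redecu
→ vault.strike(p=/snustek)
← ok
→ vault.carryto(s=/trune/wust/howo, d=/trune/stazuslu)
← ok
→ vault.strike(p=/trune/stazuslu)
← ok
→ vault.pen(p=/lacrugri, c=konu)
← created


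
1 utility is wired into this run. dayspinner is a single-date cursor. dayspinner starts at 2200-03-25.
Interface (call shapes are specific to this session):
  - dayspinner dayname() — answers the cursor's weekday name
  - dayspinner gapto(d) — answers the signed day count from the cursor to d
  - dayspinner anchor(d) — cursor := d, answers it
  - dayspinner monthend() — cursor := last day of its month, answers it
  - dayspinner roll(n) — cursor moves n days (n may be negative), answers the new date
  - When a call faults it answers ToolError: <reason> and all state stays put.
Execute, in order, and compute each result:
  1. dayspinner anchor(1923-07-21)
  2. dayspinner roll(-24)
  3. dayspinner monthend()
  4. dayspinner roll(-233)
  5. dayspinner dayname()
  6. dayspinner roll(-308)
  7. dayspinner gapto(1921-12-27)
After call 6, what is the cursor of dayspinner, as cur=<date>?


Answer: cur=1922-01-05

Derivation:
// dayspinner anchor(d=1923-07-21) ~> 1923-07-21
// dayspinner roll(n=-24) ~> 1923-06-27
// dayspinner monthend() ~> 1923-06-30
// dayspinner roll(n=-233) ~> 1922-11-09
// dayspinner dayname() ~> Thursday
// dayspinner roll(n=-308) ~> 1922-01-05
// dayspinner gapto(d=1921-12-27) ~> -9


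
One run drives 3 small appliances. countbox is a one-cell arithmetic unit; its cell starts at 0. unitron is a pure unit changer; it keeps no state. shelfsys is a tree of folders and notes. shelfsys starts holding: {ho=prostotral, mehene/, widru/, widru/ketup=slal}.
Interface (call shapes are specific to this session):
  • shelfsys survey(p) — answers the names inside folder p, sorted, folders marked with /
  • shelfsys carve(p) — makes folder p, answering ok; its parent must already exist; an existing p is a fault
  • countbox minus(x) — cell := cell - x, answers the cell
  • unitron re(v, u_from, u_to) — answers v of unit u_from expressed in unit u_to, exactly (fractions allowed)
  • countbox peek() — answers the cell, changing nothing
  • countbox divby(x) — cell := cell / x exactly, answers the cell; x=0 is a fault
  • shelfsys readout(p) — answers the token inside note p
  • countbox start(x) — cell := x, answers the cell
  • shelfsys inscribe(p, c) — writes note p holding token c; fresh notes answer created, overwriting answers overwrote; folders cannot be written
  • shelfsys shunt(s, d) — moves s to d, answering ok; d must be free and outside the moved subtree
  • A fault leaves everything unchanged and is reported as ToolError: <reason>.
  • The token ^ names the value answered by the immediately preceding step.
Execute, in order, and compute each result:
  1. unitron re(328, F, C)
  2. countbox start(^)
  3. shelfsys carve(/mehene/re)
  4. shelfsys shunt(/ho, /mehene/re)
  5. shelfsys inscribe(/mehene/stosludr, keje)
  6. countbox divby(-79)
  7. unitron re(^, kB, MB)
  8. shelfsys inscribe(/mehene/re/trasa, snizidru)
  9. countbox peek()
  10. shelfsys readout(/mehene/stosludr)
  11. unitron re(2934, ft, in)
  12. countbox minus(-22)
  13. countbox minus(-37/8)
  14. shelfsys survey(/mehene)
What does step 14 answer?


Answer: [re/, stosludr]

Derivation:
Step: unitron re[v→328; u_from→F; u_to→C]
Result: 1480/9
Step: countbox start[x→^]
Result: 1480/9
Step: shelfsys carve[p→/mehene/re]
Result: ok
Step: shelfsys shunt[s→/ho; d→/mehene/re]
Result: ToolError: exists
Step: shelfsys inscribe[p→/mehene/stosludr; c→keje]
Result: created
Step: countbox divby[x→-79]
Result: -1480/711
Step: unitron re[v→^; u_from→kB; u_to→MB]
Result: -37/17775
Step: shelfsys inscribe[p→/mehene/re/trasa; c→snizidru]
Result: created
Step: countbox peek[]
Result: -1480/711
Step: shelfsys readout[p→/mehene/stosludr]
Result: keje
Step: unitron re[v→2934; u_from→ft; u_to→in]
Result: 35208
Step: countbox minus[x→-22]
Result: 14162/711
Step: countbox minus[x→-37/8]
Result: 139603/5688
Step: shelfsys survey[p→/mehene]
Result: [re/, stosludr]


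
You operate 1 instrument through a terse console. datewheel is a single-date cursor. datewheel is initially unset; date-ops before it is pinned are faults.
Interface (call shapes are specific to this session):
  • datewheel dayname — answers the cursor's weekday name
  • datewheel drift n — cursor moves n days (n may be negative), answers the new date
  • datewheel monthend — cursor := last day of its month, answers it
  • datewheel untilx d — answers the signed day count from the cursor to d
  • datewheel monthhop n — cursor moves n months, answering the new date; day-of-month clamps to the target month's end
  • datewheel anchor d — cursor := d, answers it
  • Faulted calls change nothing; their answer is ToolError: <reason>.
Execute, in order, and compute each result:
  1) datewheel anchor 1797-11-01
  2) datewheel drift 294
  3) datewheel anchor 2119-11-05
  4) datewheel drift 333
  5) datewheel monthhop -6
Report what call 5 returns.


! datewheel anchor(d: 1797-11-01) : 1797-11-01
! datewheel drift(n: 294) : 1798-08-22
! datewheel anchor(d: 2119-11-05) : 2119-11-05
! datewheel drift(n: 333) : 2120-10-03
! datewheel monthhop(n: -6) : 2120-04-03

Answer: 2120-04-03


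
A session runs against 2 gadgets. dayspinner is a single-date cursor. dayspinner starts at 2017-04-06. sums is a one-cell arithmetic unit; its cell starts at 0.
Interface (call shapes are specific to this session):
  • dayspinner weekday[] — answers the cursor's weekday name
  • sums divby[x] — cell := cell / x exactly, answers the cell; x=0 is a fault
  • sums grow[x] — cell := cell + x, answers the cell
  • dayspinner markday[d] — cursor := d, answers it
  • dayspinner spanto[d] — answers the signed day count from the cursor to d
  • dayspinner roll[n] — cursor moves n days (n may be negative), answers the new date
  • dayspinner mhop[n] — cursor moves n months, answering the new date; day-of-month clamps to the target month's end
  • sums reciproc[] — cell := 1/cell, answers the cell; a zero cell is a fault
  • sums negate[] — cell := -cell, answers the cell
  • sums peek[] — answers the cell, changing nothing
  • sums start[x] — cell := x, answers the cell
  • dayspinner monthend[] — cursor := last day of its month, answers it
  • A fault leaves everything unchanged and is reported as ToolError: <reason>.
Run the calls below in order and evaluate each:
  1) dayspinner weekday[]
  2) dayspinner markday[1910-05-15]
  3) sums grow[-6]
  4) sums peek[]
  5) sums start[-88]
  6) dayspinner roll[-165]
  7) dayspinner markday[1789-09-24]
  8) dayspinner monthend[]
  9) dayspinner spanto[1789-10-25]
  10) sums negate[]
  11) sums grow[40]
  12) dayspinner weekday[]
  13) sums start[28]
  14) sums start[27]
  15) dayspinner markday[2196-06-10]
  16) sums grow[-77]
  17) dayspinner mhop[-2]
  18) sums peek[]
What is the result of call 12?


Answer: Wednesday

Derivation:
> dayspinner weekday
:: Thursday
> dayspinner markday d→1910-05-15
:: 1910-05-15
> sums grow x→-6
:: -6
> sums peek
:: -6
> sums start x→-88
:: -88
> dayspinner roll n→-165
:: 1909-12-01
> dayspinner markday d→1789-09-24
:: 1789-09-24
> dayspinner monthend
:: 1789-09-30
> dayspinner spanto d→1789-10-25
:: 25
> sums negate
:: 88
> sums grow x→40
:: 128
> dayspinner weekday
:: Wednesday
> sums start x→28
:: 28
> sums start x→27
:: 27
> dayspinner markday d→2196-06-10
:: 2196-06-10
> sums grow x→-77
:: -50
> dayspinner mhop n→-2
:: 2196-04-10
> sums peek
:: -50


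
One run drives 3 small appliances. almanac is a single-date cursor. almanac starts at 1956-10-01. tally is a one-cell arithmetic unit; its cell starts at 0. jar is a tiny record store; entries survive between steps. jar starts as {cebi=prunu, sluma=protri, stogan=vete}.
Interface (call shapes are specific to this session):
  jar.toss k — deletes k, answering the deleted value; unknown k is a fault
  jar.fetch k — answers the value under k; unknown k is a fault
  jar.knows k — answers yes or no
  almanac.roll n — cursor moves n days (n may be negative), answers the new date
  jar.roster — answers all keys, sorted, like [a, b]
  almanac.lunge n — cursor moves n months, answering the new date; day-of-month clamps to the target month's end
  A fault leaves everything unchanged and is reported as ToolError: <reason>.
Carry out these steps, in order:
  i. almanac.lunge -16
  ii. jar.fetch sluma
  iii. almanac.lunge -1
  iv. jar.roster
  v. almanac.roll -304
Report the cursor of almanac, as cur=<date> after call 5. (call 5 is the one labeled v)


Answer: cur=1954-07-01

Derivation:
$ almanac.lunge n=-16
[out] 1955-06-01
$ jar.fetch k=sluma
[out] protri
$ almanac.lunge n=-1
[out] 1955-05-01
$ jar.roster
[out] [cebi, sluma, stogan]
$ almanac.roll n=-304
[out] 1954-07-01


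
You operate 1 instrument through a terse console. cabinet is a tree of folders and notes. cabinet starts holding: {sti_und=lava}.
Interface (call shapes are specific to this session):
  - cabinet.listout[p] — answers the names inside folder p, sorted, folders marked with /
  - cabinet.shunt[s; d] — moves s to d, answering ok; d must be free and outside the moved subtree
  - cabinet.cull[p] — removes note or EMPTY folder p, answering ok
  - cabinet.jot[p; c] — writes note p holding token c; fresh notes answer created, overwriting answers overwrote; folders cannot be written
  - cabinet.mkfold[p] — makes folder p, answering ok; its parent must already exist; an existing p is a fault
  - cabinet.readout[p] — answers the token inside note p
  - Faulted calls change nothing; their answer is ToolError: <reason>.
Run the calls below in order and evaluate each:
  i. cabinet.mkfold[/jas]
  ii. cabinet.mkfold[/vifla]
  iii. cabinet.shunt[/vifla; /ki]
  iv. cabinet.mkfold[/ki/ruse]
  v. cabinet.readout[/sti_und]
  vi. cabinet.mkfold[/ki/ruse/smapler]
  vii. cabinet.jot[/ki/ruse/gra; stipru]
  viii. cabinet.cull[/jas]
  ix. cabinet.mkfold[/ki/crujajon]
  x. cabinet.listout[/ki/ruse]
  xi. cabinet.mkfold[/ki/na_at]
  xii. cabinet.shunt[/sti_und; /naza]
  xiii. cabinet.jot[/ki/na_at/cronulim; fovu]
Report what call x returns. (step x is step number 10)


-> mkfold(p→/jas)
<- ok
-> mkfold(p→/vifla)
<- ok
-> shunt(s→/vifla, d→/ki)
<- ok
-> mkfold(p→/ki/ruse)
<- ok
-> readout(p→/sti_und)
<- lava
-> mkfold(p→/ki/ruse/smapler)
<- ok
-> jot(p→/ki/ruse/gra, c→stipru)
<- created
-> cull(p→/jas)
<- ok
-> mkfold(p→/ki/crujajon)
<- ok
-> listout(p→/ki/ruse)
<- [gra, smapler/]
-> mkfold(p→/ki/na_at)
<- ok
-> shunt(s→/sti_und, d→/naza)
<- ok
-> jot(p→/ki/na_at/cronulim, c→fovu)
<- created

Answer: [gra, smapler/]


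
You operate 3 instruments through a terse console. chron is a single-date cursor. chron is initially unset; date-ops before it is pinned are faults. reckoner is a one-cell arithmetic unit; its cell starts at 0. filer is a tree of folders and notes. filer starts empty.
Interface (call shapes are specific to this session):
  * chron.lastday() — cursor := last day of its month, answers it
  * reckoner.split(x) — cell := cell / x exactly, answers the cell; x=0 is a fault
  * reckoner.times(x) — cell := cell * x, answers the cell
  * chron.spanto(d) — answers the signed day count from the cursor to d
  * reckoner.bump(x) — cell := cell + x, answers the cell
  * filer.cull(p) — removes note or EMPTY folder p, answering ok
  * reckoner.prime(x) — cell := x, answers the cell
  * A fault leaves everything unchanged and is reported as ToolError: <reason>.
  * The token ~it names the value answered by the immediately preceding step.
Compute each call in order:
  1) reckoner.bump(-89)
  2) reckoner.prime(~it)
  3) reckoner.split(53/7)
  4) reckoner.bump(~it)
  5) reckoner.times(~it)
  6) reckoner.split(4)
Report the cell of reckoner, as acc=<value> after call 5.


==> reckoner.bump(-89)
<== -89
==> reckoner.prime(~it)
<== -89
==> reckoner.split(53/7)
<== -623/53
==> reckoner.bump(~it)
<== -1246/53
==> reckoner.times(~it)
<== 1552516/2809
==> reckoner.split(4)
<== 388129/2809

Answer: acc=1552516/2809


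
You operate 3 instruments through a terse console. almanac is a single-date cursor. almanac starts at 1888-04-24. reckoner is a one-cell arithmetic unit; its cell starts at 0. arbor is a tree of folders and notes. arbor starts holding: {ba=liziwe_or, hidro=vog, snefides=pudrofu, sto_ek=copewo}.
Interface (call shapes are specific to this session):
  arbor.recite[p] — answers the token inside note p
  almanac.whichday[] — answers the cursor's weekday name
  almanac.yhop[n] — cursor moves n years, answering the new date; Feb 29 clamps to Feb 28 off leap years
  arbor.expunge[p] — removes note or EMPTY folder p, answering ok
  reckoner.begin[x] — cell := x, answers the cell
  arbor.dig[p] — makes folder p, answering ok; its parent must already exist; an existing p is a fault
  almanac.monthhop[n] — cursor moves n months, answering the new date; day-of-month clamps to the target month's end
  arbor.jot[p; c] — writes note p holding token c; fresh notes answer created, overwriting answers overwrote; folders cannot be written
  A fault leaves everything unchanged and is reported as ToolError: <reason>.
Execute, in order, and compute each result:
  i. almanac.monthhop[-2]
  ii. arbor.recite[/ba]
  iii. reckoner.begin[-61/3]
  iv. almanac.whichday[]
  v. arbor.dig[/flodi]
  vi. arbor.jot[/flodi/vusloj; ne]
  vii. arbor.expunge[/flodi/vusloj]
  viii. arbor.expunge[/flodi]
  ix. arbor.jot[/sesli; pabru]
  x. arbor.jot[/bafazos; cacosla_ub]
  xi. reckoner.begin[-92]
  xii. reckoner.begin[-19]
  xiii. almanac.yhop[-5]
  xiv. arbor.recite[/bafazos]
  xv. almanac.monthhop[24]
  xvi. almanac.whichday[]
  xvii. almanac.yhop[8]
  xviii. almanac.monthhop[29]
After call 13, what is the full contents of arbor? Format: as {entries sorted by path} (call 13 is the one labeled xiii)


Answer: {ba=liziwe_or, bafazos=cacosla_ub, hidro=vog, sesli=pabru, snefides=pudrofu, sto_ek=copewo}

Derivation:
I run monthhop(n: -2), and see 1888-02-24.
Using recite(p: /ba), yielding liziwe_or.
Calling begin(x: -61/3), → -61/3.
I try whichday, → Friday.
Now I run dig(p: /flodi), yielding ok.
Then jot(p: /flodi/vusloj, c: ne), and get created.
Invoking expunge(p: /flodi/vusloj), → ok.
I use expunge(p: /flodi), and see ok.
Then jot(p: /sesli, c: pabru), giving created.
I run jot(p: /bafazos, c: cacosla_ub), and get created.
Invoking begin(x: -92), giving -92.
Using begin(x: -19), and get -19.
I try yhop(n: -5), which returns 1883-02-24.
Next I call recite(p: /bafazos), which returns cacosla_ub.
Calling monthhop(n: 24), and see 1885-02-24.
I use whichday(), which returns Tuesday.
I call yhop(n: 8), and get 1893-02-24.
Next I call monthhop(n: 29), and see 1895-07-24.


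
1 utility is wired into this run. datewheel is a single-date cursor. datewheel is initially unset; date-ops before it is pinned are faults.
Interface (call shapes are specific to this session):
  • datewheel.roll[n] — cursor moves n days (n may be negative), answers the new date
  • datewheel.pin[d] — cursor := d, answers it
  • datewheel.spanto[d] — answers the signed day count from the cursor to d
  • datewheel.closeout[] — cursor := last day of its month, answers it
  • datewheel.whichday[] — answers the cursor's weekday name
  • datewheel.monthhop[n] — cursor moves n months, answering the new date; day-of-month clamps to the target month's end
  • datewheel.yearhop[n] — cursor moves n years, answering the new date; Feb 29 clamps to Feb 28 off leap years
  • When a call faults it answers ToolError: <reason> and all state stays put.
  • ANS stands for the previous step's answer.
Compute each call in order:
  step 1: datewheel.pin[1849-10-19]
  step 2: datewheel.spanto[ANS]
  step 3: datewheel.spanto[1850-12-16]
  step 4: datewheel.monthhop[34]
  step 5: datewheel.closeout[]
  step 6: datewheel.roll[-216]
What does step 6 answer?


Answer: 1852-01-28

Derivation:
Invoking pin using d→1849-10-19, — result: 1849-10-19.
Then spanto using d→ANS, → 0.
Next I call spanto using d→1850-12-16, giving 423.
Calling monthhop using n→34, and get 1852-08-19.
Using closeout(), yielding 1852-08-31.
I call roll using n→-216, and observe 1852-01-28.


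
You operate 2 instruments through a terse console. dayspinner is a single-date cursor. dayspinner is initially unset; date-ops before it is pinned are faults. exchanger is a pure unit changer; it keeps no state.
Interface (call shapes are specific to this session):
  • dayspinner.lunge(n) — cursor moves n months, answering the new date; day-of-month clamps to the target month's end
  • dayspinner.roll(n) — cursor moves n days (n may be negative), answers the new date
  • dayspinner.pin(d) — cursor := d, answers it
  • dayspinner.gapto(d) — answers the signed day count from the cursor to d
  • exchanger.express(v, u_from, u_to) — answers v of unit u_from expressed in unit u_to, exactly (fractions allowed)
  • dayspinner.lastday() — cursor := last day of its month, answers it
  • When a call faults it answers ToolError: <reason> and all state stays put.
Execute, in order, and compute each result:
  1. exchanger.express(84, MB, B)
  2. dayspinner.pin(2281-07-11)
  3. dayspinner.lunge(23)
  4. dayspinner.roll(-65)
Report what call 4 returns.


==> exchanger.express(v=84, u_from=MB, u_to=B)
<== 84000000
==> dayspinner.pin(d=2281-07-11)
<== 2281-07-11
==> dayspinner.lunge(n=23)
<== 2283-06-11
==> dayspinner.roll(n=-65)
<== 2283-04-07

Answer: 2283-04-07


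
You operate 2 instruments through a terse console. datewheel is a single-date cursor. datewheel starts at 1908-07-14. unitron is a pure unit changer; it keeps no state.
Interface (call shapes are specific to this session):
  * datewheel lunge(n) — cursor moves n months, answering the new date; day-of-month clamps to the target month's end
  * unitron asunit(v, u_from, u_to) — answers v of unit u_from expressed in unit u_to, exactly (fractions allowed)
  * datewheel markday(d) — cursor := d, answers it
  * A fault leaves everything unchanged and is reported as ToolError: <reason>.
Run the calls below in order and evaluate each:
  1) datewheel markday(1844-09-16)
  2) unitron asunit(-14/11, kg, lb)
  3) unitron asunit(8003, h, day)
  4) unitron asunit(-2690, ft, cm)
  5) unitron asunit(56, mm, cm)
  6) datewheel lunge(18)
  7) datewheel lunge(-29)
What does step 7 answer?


I call datewheel markday on 1844-09-16, yielding 1844-09-16.
Then unitron asunit on -14/11, kg, lb, and see -200000000/71278801.
Calling unitron asunit on 8003, h, day, which returns 8003/24.
I use unitron asunit on -2690, ft, cm: -409956/5.
Using unitron asunit on 56, mm, cm, — result: 28/5.
Using datewheel lunge on 18, and get 1846-03-16.
Then datewheel lunge on -29, and get 1843-10-16.

Answer: 1843-10-16


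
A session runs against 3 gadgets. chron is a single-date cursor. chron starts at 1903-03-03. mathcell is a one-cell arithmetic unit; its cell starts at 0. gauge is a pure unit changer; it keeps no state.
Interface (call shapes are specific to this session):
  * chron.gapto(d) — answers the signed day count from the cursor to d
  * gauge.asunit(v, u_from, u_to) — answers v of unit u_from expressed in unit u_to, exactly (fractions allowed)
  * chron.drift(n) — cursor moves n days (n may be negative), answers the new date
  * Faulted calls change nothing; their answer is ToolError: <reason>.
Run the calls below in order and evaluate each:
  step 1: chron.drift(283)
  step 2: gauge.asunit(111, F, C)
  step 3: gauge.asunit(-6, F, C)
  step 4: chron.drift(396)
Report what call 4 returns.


Answer: 1905-01-10

Derivation:
Do: chron.drift[n='283']
See: 1903-12-11
Do: gauge.asunit[v='111'; u_from='F'; u_to='C']
See: 395/9
Do: gauge.asunit[v='-6'; u_from='F'; u_to='C']
See: -190/9
Do: chron.drift[n='396']
See: 1905-01-10


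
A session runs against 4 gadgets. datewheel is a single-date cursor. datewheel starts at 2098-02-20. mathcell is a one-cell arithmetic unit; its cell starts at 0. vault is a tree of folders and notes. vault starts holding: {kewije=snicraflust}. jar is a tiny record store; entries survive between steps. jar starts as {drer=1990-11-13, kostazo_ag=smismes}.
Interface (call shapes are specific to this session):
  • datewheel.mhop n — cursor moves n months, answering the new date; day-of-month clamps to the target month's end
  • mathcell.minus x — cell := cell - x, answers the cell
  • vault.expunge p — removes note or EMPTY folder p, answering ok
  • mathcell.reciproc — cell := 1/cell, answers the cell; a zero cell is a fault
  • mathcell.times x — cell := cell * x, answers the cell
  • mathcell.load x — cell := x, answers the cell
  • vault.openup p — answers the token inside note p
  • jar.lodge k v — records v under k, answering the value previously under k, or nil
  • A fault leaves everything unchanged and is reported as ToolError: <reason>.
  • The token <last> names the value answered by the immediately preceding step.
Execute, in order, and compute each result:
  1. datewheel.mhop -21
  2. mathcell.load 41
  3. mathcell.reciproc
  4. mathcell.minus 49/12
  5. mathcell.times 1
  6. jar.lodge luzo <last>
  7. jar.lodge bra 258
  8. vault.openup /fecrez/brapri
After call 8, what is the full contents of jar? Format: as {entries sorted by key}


Answer: {bra=258, drer=1990-11-13, kostazo_ag=smismes, luzo=-1997/492}

Derivation:
$ mhop n='-21'
= 2096-05-20
$ load x='41'
= 41
$ reciproc
= 1/41
$ minus x='49/12'
= -1997/492
$ times x='1'
= -1997/492
$ lodge k='luzo' v='<last>'
= nil
$ lodge k='bra' v='258'
= nil
$ openup p='/fecrez/brapri'
= ToolError: not found


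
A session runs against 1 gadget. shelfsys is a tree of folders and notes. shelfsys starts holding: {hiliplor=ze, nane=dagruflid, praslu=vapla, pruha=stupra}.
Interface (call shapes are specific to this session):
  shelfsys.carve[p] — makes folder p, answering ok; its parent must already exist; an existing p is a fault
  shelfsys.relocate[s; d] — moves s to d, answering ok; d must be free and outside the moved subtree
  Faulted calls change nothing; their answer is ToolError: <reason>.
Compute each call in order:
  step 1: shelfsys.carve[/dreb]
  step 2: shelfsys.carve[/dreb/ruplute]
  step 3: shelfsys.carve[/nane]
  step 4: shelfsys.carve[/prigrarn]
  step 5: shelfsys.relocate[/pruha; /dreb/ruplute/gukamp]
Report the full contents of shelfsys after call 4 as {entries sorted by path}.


Answer: {dreb/, dreb/ruplute/, hiliplor=ze, nane=dagruflid, praslu=vapla, prigrarn/, pruha=stupra}

Derivation:
Using carve on p='/dreb', yielding ok.
I call carve on p='/dreb/ruplute', → ok.
Using carve on p='/nane': ToolError: exists.
I run carve on p='/prigrarn', and get ok.
I call relocate on s='/pruha', d='/dreb/ruplute/gukamp', yielding ok.


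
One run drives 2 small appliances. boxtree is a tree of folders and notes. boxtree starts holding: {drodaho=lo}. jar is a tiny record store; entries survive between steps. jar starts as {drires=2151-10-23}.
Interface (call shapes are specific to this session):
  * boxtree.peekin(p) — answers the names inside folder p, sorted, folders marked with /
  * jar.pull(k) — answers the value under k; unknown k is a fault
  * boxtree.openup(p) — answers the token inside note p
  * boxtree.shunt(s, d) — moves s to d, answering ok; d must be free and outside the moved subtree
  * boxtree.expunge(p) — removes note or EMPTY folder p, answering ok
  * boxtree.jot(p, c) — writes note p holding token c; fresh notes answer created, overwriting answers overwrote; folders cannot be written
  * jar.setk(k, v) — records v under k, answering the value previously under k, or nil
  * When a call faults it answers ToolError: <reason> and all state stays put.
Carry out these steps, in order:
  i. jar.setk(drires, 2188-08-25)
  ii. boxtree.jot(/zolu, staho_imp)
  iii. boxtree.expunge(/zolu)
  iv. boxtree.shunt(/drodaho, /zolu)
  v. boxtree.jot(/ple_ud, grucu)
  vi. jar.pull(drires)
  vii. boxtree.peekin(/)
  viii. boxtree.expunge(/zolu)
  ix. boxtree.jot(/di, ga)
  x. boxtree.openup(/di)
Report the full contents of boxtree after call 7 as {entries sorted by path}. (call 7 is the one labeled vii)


Answer: {ple_ud=grucu, zolu=lo}

Derivation:
-- jar.setk(k→drires, v→2188-08-25) == 2151-10-23
-- boxtree.jot(p→/zolu, c→staho_imp) == created
-- boxtree.expunge(p→/zolu) == ok
-- boxtree.shunt(s→/drodaho, d→/zolu) == ok
-- boxtree.jot(p→/ple_ud, c→grucu) == created
-- jar.pull(k→drires) == 2188-08-25
-- boxtree.peekin(p→/) == [ple_ud, zolu]
-- boxtree.expunge(p→/zolu) == ok
-- boxtree.jot(p→/di, c→ga) == created
-- boxtree.openup(p→/di) == ga


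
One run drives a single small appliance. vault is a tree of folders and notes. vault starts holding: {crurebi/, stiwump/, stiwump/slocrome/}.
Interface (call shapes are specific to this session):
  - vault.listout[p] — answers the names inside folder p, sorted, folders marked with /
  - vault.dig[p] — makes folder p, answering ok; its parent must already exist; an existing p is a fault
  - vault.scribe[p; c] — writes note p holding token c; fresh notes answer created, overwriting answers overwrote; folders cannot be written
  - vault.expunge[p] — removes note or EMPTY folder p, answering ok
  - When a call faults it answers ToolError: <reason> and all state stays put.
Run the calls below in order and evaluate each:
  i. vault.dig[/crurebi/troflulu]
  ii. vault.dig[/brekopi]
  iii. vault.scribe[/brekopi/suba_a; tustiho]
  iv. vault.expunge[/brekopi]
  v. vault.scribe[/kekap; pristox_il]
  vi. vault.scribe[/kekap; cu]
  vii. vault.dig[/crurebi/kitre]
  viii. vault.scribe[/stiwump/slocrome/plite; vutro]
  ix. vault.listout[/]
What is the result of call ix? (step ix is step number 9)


Then vault.dig on /crurebi/troflulu, → ok.
Now I run vault.dig on /brekopi, and see ok.
I invoke vault.scribe on /brekopi/suba_a, tustiho: created.
I invoke vault.expunge on /brekopi, giving ToolError: not empty.
Then vault.scribe on /kekap, pristox_il, and observe created.
I run vault.scribe on /kekap, cu, which returns overwrote.
Now I run vault.dig on /crurebi/kitre, and see ok.
Calling vault.scribe on /stiwump/slocrome/plite, vutro, yielding created.
Now I run vault.listout on /, and observe [brekopi/, crurebi/, kekap, stiwump/].

Answer: [brekopi/, crurebi/, kekap, stiwump/]


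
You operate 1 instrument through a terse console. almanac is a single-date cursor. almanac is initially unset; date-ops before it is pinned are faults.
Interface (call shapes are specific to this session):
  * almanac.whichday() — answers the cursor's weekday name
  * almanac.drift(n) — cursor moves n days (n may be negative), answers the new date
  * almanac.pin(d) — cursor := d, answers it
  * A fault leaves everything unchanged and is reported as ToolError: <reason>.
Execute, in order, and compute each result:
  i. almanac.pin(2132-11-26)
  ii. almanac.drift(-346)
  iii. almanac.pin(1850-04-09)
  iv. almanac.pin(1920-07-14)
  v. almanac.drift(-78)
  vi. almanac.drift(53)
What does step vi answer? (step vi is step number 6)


Using almanac.pin using d→2132-11-26, giving 2132-11-26.
Now I run almanac.drift using n→-346, and observe 2131-12-16.
Now I run almanac.pin using d→1850-04-09, and see 1850-04-09.
I try almanac.pin using d→1920-07-14, — result: 1920-07-14.
Calling almanac.drift using n→-78, giving 1920-04-27.
Using almanac.drift using n→53, and get 1920-06-19.

Answer: 1920-06-19


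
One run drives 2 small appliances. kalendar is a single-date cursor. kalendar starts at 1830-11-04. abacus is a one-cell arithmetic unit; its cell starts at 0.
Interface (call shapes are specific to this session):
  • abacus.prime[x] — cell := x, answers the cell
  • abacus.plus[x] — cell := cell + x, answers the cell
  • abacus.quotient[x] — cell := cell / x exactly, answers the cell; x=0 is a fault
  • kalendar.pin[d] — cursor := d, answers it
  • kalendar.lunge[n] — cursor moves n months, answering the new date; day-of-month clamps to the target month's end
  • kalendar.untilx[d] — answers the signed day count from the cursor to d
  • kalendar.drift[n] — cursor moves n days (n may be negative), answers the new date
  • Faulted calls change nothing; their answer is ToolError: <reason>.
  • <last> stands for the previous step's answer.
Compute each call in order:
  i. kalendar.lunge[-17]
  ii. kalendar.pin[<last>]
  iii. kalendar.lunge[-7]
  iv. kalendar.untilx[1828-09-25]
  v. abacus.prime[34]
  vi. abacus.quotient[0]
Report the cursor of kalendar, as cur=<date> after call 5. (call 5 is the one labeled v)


Answer: cur=1828-11-04

Derivation:
CALL lunge[-17]
RET  1829-06-04
CALL pin[<last>]
RET  1829-06-04
CALL lunge[-7]
RET  1828-11-04
CALL untilx[1828-09-25]
RET  -40
CALL prime[34]
RET  34
CALL quotient[0]
RET  ToolError: division by zero


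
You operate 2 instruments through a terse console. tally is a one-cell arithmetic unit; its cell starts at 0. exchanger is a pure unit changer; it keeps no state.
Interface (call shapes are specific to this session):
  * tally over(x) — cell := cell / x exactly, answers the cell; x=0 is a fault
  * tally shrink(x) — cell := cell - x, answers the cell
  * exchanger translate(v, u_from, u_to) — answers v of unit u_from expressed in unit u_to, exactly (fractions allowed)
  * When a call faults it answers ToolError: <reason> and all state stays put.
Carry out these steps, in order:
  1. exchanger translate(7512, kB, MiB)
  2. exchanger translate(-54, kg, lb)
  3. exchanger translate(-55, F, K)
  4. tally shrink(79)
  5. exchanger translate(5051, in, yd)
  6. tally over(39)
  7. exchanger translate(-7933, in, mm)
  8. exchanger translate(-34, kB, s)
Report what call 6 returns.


Answer: -79/39

Derivation:
>> exchanger translate(v: 7512, u_from: kB, u_to: MiB)
<< 117375/16384
>> exchanger translate(v: -54, u_from: kg, u_to: lb)
<< -5400000000/45359237
>> exchanger translate(v: -55, u_from: F, u_to: K)
<< 13489/60
>> tally shrink(x: 79)
<< -79
>> exchanger translate(v: 5051, u_from: in, u_to: yd)
<< 5051/36
>> tally over(x: 39)
<< -79/39
>> exchanger translate(v: -7933, u_from: in, u_to: mm)
<< -1007491/5
>> exchanger translate(v: -34, u_from: kB, u_to: s)
<< ToolError: incompatible units


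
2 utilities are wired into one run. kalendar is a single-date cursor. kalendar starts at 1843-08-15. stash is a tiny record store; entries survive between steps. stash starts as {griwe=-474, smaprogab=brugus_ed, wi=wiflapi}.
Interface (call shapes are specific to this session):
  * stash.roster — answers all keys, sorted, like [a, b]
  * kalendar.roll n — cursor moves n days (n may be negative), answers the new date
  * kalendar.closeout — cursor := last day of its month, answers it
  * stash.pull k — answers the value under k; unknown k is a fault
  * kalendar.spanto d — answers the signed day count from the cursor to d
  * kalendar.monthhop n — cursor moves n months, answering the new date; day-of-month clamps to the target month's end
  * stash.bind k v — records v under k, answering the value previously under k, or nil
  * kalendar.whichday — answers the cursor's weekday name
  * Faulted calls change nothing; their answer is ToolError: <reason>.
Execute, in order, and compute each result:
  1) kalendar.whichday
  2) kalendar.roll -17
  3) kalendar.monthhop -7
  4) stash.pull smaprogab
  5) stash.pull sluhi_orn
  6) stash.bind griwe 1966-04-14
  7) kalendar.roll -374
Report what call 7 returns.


! whichday() ~> Tuesday
! roll(n='-17') ~> 1843-07-29
! monthhop(n='-7') ~> 1842-12-29
! pull(k='smaprogab') ~> brugus_ed
! pull(k='sluhi_orn') ~> ToolError: no such key sluhi_orn
! bind(k='griwe', v='1966-04-14') ~> -474
! roll(n='-374') ~> 1841-12-20

Answer: 1841-12-20


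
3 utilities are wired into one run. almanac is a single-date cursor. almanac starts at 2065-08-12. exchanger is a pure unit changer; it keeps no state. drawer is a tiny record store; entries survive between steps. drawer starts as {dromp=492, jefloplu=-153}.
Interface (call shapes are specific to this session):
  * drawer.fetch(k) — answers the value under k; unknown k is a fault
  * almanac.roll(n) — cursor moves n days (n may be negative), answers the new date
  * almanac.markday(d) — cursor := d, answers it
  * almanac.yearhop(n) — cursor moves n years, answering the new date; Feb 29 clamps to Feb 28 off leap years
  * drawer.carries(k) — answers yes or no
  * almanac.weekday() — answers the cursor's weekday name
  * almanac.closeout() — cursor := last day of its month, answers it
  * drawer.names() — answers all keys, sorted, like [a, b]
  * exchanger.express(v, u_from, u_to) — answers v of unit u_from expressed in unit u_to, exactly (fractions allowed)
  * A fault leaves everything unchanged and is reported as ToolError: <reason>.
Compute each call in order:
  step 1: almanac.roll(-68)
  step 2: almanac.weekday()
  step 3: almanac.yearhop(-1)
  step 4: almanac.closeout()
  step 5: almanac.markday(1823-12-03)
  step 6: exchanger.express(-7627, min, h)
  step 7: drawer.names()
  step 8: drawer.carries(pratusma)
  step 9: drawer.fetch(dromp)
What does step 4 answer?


Answer: 2064-06-30

Derivation:
Step: roll[-68]
Result: 2065-06-05
Step: weekday[]
Result: Friday
Step: yearhop[-1]
Result: 2064-06-05
Step: closeout[]
Result: 2064-06-30
Step: markday[1823-12-03]
Result: 1823-12-03
Step: express[-7627; min; h]
Result: -7627/60
Step: names[]
Result: [dromp, jefloplu]
Step: carries[pratusma]
Result: no
Step: fetch[dromp]
Result: 492


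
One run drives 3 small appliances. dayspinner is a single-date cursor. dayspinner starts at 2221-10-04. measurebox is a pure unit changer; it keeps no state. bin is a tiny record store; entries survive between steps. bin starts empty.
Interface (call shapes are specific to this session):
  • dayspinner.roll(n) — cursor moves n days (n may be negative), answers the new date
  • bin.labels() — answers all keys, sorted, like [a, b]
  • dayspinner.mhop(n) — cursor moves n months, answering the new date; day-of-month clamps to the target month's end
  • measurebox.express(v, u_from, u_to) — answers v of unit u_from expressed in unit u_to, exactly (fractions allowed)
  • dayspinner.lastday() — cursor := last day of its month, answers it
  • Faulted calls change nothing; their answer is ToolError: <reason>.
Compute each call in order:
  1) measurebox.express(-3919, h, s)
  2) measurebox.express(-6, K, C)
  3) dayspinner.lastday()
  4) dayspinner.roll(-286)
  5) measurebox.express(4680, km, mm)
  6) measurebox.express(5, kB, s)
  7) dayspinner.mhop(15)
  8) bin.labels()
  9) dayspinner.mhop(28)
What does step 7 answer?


Answer: 2222-04-18

Derivation:
Using measurebox.express(v=-3919, u_from=h, u_to=s), — result: -14108400.
I try measurebox.express(v=-6, u_from=K, u_to=C), and observe -5583/20.
Now I run dayspinner.lastday(), — result: 2221-10-31.
Then dayspinner.roll(n=-286), which returns 2221-01-18.
I use measurebox.express(v=4680, u_from=km, u_to=mm), which returns 4680000000.
Then measurebox.express(v=5, u_from=kB, u_to=s): ToolError: incompatible units.
I call dayspinner.mhop(n=15), — result: 2222-04-18.
I try bin.labels, → [].
Now I run dayspinner.mhop(n=28), and get 2224-08-18.
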